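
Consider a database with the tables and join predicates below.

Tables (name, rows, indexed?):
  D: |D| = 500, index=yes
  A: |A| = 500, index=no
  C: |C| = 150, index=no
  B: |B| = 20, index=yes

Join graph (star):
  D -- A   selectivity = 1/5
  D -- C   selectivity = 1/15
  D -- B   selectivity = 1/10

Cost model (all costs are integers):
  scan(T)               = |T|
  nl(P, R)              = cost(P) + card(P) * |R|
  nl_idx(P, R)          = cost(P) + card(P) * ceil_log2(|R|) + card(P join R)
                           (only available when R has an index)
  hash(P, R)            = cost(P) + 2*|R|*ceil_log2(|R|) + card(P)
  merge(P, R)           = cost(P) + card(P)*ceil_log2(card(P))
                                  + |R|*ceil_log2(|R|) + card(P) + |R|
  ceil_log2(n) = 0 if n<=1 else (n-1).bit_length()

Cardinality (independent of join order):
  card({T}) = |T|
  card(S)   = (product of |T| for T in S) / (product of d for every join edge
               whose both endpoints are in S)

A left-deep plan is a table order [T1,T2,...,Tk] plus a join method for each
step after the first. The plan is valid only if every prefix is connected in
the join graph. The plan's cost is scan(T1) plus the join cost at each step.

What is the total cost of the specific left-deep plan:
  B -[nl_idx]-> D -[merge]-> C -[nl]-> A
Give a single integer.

5013550

step 1: scan B: cost=20, card=20
step 2: join D via nl_idx
    card(P join D) = 20*500/(10) = 1000
    cost = 20 + 20*9 + 1000 = 1200
step 3: join C via merge
    card(P join C) = 1000*150/(15) = 10000
    cost = 1200 + 1000*10 + 150*8 + 1000 + 150 = 13550
step 4: join A via nl
    card(P join A) = 10000*500/(5) = 1000000
    cost = 13550 + 10000*500 = 5013550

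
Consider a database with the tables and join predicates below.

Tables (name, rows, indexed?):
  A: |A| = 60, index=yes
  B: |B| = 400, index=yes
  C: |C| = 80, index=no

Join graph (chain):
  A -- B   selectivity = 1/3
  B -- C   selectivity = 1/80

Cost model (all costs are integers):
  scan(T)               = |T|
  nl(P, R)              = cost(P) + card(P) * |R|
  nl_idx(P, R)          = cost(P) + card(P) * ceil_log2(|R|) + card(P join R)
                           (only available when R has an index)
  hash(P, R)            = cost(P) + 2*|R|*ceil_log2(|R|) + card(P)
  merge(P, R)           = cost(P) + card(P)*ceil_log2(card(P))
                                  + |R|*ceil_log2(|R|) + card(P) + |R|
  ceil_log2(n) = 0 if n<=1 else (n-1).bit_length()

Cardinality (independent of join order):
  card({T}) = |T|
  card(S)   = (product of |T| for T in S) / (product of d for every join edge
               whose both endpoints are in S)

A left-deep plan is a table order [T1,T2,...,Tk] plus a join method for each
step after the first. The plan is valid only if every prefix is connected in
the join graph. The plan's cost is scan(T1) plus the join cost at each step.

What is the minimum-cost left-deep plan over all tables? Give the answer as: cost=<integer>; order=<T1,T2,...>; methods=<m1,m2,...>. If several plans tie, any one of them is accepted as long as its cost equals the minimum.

Selinger DP (subsets sized 1..n):
  {A}: scan cost=60, card=60
  {B}: scan cost=400, card=400
  {C}: scan cost=80, card=80
  {AB}: card=8000; try (A,hash)→1520, (B,merge)→4480, (A,merge)→4820, (B,hash)→7320, (B,nl_idx)→8600, (A,nl_idx)→10800 …(+2); best=1520 via (A,hash)
  {BC}: card=400; try (B,nl_idx)→1200, (C,hash)→1920, (B,merge)→4720, (C,merge)→5040, (B,hash)→7360, (B,nl)→32080 …(+1); best=1200 via (B,nl_idx)
  {ABC}: card=8000; try (A,hash)→2320, (A,merge)→5620, (C,hash)→10640, (A,nl_idx)→11600, (A,nl)→25200, (C,merge)→114160 …(+1); best=2320 via (A,hash)

cost=2320; order=C,B,A; methods=nl_idx,hash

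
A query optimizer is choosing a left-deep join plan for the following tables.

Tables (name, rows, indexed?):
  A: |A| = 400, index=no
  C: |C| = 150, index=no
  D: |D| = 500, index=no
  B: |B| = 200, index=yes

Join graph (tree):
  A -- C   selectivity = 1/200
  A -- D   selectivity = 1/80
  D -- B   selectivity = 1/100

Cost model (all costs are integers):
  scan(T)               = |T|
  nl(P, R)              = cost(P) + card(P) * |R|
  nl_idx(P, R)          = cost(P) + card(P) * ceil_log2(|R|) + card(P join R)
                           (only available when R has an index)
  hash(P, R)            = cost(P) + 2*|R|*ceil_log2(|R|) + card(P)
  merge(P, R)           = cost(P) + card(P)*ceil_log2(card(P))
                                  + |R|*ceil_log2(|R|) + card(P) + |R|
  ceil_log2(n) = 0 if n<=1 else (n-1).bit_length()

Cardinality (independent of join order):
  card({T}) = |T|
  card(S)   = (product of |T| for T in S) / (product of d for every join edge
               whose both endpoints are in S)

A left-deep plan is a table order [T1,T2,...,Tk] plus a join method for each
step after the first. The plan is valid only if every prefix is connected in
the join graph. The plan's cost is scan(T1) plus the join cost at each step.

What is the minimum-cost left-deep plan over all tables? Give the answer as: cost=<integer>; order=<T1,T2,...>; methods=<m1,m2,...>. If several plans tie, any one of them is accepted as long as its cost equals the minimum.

Selinger DP (subsets sized 1..n):
  {A}: scan cost=400, card=400
  {C}: scan cost=150, card=150
  {D}: scan cost=500, card=500
  {B}: scan cost=200, card=200
  {AC}: card=300; try (C,hash)→3200, (A,merge)→5500, (C,merge)→5750, (A,hash)→7500, (A,nl)→60150, (C,nl)→60400; best=3200 via (C,hash)
  {AD}: card=2500; try (A,hash)→8200, (D,merge)→9400, (A,merge)→9500, (D,hash)→9800, (D,nl)→200400, (A,nl)→200500; best=8200 via (A,hash)
  {BD}: card=1000; try (B,hash)→4200, (B,nl_idx)→5500, (D,merge)→7000, (B,merge)→7300, (D,hash)→9400, (D,nl)→100200 …(+1); best=4200 via (B,hash)
  {ACD}: card=1875; try (D,merge)→11200, (D,hash)→12500, (C,hash)→13100, (C,merge)→42050, (D,nl)→153200, (C,nl)→383200; best=11200 via (D,merge)
  {ABD}: card=5000; try (A,hash)→12400, (B,hash)→13900, (A,merge)→19200, (B,nl_idx)→33200, (B,merge)→42500, (A,nl)→404200 …(+1); best=12400 via (A,hash)
  {ABCD}: card=3750; try (B,hash)→16275, (C,hash)→19800, (B,nl_idx)→29950, (B,merge)→35500, (C,merge)→83750, (B,nl)→386200 …(+1); best=16275 via (B,hash)

cost=16275; order=A,C,D,B; methods=hash,merge,hash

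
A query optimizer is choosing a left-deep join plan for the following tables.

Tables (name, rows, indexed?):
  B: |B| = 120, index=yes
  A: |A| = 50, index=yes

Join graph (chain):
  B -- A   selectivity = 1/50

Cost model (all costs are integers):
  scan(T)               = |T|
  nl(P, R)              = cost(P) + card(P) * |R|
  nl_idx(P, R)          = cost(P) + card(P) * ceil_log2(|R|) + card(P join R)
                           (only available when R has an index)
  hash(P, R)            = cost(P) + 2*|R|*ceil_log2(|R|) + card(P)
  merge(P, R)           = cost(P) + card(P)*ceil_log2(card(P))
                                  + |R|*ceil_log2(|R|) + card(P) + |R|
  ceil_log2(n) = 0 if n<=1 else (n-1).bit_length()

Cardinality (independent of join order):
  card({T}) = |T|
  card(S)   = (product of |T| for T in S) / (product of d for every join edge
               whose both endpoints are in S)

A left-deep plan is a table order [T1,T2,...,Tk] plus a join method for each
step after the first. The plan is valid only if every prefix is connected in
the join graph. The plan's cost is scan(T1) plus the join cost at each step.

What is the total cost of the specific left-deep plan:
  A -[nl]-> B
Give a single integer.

6050

step 1: scan A: cost=50, card=50
step 2: join B via nl
    card(P join B) = 50*120/(50) = 120
    cost = 50 + 50*120 = 6050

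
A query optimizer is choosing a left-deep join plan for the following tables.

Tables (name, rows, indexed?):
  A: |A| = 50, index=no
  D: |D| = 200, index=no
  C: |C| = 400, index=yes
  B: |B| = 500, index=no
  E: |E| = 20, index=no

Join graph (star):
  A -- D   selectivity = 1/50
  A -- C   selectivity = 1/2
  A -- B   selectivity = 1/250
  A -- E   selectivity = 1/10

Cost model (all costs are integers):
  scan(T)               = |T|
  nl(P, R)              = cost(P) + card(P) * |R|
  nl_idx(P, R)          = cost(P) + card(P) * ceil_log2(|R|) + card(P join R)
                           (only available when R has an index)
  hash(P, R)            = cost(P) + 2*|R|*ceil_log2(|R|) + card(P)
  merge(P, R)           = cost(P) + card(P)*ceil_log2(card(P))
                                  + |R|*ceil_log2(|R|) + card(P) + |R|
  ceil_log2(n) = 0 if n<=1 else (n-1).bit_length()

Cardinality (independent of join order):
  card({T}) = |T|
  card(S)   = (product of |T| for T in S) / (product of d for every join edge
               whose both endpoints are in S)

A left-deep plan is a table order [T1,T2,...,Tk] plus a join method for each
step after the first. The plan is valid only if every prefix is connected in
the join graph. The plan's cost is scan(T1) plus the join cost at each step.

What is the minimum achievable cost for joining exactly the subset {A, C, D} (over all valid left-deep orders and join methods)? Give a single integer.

6800

Selinger DP over subsets of {A,C,D}:
  {A}: scan cost=50, card=50
  {D}: scan cost=200, card=200
  {C}: scan cost=400, card=400
  {AD}: card=200; try (A,hash)→1000, (D,merge)→2200, (A,merge)→2350, (D,hash)→3300, (D,nl)→10050, (A,nl)→10200; best=1000 via (A,hash)
  {AC}: card=10000; try (A,hash)→1400, (C,merge)→4400, (A,merge)→4750, (C,hash)→7300, (C,nl_idx)→10500, (C,nl)→20050 …(+1); best=1400 via (A,hash)
  {ACD}: card=40000; try (C,merge)→6800, (C,hash)→8400, (D,hash)→14600, (C,nl_idx)→42800, (C,nl)→81000, (D,merge)→153200 …(+1); best=6800 via (C,merge)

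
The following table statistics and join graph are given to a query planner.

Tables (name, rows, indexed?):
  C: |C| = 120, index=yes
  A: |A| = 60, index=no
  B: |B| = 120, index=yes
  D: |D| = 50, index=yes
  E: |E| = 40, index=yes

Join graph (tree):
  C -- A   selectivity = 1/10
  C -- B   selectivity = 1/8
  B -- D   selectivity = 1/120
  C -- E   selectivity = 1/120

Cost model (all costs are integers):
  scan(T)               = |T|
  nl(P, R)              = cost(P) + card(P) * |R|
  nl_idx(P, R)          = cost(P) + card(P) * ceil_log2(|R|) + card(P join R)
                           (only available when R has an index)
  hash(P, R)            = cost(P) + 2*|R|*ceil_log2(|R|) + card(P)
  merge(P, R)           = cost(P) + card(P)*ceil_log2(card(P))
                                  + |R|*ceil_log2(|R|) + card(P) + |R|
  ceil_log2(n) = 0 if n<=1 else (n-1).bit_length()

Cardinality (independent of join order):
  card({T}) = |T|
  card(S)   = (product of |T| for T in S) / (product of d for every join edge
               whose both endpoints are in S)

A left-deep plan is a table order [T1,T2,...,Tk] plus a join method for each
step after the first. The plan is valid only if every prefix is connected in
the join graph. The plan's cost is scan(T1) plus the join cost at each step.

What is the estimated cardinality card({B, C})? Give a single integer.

Tables in S: B(120), C(120)
Edges inside S: C-B(d=8)
numerator = 120 * 120 = 14400
denominator = 8 = 8
card(S) = 14400 / 8 = 1800

1800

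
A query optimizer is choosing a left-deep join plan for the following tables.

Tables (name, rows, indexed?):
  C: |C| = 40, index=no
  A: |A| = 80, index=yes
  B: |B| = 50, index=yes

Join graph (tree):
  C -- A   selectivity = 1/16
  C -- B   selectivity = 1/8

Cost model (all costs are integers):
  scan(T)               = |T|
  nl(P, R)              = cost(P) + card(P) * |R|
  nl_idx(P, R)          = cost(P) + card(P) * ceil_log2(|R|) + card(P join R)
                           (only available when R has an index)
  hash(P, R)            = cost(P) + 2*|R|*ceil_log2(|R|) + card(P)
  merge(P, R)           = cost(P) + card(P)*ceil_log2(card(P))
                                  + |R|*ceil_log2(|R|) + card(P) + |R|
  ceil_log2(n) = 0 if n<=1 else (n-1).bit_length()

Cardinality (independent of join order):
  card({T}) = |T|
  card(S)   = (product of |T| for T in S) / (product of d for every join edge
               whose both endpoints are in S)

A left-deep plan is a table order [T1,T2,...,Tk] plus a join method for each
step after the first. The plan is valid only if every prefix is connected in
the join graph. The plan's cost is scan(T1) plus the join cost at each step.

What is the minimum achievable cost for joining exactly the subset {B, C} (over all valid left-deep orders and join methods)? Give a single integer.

Selinger DP over subsets of {B,C}:
  {C}: scan cost=40, card=40
  {B}: scan cost=50, card=50
  {BC}: card=250; try (B,nl_idx)→530, (C,hash)→580, (B,merge)→670, (C,merge)→680, (B,hash)→680, (B,nl)→2040 …(+1); best=530 via (B,nl_idx)

530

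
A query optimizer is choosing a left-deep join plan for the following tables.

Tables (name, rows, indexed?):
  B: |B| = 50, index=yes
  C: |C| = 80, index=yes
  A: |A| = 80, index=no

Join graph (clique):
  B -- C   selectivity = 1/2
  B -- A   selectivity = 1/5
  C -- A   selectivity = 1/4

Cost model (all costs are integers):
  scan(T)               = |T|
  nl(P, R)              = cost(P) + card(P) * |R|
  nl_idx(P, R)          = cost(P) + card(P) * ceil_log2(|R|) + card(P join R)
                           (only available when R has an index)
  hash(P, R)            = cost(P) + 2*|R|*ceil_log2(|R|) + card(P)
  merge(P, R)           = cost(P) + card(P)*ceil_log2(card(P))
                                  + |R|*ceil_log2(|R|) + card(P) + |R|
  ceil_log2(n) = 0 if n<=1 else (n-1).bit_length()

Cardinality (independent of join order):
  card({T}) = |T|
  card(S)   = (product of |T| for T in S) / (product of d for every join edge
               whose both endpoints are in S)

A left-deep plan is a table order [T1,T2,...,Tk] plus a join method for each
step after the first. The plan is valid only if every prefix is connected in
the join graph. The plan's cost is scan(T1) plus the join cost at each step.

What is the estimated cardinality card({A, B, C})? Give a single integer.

Tables in S: A(80), B(50), C(80)
Edges inside S: B-C(d=2), B-A(d=5), C-A(d=4)
numerator = 80 * 50 * 80 = 320000
denominator = 2 * 5 * 4 = 40
card(S) = 320000 / 40 = 8000

8000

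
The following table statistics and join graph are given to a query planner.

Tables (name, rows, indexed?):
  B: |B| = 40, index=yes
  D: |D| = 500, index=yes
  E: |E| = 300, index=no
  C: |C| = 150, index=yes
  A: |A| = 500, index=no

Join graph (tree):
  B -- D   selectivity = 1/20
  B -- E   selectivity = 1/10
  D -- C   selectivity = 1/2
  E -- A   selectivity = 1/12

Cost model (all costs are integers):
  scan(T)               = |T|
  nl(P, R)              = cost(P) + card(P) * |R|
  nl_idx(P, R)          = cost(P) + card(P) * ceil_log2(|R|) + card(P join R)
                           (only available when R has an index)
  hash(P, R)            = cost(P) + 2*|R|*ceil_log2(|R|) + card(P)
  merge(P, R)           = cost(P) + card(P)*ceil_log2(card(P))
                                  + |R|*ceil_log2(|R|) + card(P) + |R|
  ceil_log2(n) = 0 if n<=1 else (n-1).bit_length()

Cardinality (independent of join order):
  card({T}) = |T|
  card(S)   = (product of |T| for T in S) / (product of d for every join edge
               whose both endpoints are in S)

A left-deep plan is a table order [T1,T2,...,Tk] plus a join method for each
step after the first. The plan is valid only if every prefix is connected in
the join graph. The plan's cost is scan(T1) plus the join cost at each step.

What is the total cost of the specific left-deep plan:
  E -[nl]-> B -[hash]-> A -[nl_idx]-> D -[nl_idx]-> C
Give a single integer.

105472500

step 1: scan E: cost=300, card=300
step 2: join B via nl
    card(P join B) = 300*40/(10) = 1200
    cost = 300 + 300*40 = 12300
step 3: join A via hash
    card(P join A) = 1200*500/(12) = 50000
    cost = 12300 + 2*500*9 + 1200 = 22500
step 4: join D via nl_idx
    card(P join D) = 50000*500/(20) = 1250000
    cost = 22500 + 50000*9 + 1250000 = 1722500
step 5: join C via nl_idx
    card(P join C) = 1250000*150/(2) = 93750000
    cost = 1722500 + 1250000*8 + 93750000 = 105472500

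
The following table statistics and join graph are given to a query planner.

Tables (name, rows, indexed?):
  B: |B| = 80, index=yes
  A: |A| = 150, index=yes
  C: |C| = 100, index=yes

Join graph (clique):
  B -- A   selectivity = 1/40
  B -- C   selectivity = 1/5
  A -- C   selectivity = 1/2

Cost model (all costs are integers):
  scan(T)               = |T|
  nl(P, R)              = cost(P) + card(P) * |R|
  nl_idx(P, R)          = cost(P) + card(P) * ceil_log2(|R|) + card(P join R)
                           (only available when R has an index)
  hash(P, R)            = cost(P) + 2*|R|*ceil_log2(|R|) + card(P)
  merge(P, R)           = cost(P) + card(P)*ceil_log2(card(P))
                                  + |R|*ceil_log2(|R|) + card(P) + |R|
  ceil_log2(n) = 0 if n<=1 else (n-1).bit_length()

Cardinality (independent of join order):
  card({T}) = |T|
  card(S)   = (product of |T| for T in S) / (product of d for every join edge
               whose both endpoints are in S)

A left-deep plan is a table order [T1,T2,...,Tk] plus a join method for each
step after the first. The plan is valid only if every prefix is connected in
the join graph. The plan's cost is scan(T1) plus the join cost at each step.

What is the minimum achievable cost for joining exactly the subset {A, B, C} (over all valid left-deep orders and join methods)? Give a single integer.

2720

Selinger DP over subsets of {A,B,C}:
  {B}: scan cost=80, card=80
  {A}: scan cost=150, card=150
  {C}: scan cost=100, card=100
  {AB}: card=300; try (A,nl_idx)→1020, (B,hash)→1420, (B,nl_idx)→1500, (A,merge)→2070, (B,merge)→2140, (A,hash)→2560 …(+2); best=1020 via (A,nl_idx)
  {BC}: card=1600; try (B,hash)→1320, (C,merge)→1520, (B,merge)→1540, (C,hash)→1560, (C,nl_idx)→2240, (B,nl_idx)→2400 …(+2); best=1320 via (B,hash)
  {AC}: card=7500; try (C,hash)→1700, (A,merge)→2250, (C,merge)→2300, (A,hash)→2600, (A,nl_idx)→8400, (C,nl_idx)→8700 …(+2); best=1700 via (C,hash)
  {ABC}: card=3000; try (C,hash)→2720, (C,merge)→4820, (A,hash)→5320, (C,nl_idx)→6120, (B,hash)→10320, (A,nl_idx)→17120 …(+6); best=2720 via (C,hash)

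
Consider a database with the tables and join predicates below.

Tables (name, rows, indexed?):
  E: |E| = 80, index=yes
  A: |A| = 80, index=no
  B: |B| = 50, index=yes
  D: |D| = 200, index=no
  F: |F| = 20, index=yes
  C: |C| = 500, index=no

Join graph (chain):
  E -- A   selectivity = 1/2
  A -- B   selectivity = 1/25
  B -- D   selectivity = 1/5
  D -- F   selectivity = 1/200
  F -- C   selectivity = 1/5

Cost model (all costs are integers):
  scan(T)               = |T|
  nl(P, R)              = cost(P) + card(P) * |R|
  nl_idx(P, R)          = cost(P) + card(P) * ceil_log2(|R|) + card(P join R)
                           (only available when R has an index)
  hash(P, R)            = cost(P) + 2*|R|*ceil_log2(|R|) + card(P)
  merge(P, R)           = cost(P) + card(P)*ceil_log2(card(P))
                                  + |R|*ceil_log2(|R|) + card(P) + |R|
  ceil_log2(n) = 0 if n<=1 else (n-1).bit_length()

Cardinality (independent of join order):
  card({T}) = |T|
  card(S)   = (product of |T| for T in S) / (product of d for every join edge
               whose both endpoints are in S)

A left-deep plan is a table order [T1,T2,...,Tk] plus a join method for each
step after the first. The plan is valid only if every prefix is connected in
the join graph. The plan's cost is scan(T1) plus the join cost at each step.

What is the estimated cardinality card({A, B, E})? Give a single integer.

6400

Tables in S: A(80), B(50), E(80)
Edges inside S: E-A(d=2), A-B(d=25)
numerator = 80 * 50 * 80 = 320000
denominator = 2 * 25 = 50
card(S) = 320000 / 50 = 6400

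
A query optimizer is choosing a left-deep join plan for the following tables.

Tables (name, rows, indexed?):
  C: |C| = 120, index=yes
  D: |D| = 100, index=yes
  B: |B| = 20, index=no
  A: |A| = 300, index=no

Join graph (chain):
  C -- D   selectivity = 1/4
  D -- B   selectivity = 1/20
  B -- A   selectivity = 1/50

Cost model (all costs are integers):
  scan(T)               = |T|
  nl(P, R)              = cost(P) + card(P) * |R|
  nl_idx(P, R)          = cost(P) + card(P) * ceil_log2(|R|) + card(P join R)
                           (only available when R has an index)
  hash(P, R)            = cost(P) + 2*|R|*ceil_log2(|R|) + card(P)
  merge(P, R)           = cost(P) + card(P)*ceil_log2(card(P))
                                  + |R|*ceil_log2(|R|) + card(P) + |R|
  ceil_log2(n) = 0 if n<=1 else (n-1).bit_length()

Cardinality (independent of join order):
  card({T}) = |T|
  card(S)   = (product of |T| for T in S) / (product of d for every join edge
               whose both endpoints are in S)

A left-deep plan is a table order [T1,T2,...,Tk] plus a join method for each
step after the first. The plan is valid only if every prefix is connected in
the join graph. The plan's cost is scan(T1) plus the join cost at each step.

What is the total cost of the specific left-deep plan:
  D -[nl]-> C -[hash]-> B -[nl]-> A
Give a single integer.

915300

step 1: scan D: cost=100, card=100
step 2: join C via nl
    card(P join C) = 100*120/(4) = 3000
    cost = 100 + 100*120 = 12100
step 3: join B via hash
    card(P join B) = 3000*20/(20) = 3000
    cost = 12100 + 2*20*5 + 3000 = 15300
step 4: join A via nl
    card(P join A) = 3000*300/(50) = 18000
    cost = 15300 + 3000*300 = 915300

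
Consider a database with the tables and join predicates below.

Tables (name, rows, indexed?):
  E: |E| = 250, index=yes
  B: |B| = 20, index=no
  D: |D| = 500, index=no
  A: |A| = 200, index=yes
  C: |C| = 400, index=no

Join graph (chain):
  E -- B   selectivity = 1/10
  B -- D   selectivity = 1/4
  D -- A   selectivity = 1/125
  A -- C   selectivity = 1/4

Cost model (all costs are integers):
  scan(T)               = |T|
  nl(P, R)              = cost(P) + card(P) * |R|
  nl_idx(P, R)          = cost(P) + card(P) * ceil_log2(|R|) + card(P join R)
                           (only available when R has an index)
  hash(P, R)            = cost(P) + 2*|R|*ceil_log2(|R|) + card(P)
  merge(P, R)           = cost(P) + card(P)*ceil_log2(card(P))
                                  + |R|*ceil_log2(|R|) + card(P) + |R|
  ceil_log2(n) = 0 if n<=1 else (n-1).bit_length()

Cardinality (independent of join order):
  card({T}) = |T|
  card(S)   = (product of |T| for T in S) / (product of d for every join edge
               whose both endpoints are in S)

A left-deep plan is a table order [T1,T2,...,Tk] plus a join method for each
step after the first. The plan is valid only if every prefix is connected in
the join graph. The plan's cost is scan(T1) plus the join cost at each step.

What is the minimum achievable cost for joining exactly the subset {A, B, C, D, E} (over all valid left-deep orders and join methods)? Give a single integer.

120400

Selinger DP over subsets of {A,B,C,D,E}:
  {E}: scan cost=250, card=250
  {B}: scan cost=20, card=20
  {D}: scan cost=500, card=500
  {A}: scan cost=200, card=200
  {C}: scan cost=400, card=400
  {BE}: card=500; try (E,nl_idx)→680, (B,hash)→700, (E,merge)→2390, (B,merge)→2620, (E,hash)→4040, (E,nl)→5020 …(+1); best=680 via (E,nl_idx)
  {BD}: card=2500; try (B,hash)→1200, (D,merge)→5140, (B,merge)→5620, (D,hash)→9040, (D,nl)→10020, (B,nl)→10500; best=1200 via (B,hash)
  {AD}: card=800; try (A,hash)→4200, (A,nl_idx)→5300, (D,merge)→7000, (A,merge)→7300, (D,hash)→9400, (D,nl)→100200 …(+1); best=4200 via (A,hash)
  {AC}: card=20000; try (A,hash)→4000, (C,merge)→6000, (A,merge)→6200, (C,hash)→7600, (A,nl_idx)→23600, (C,nl)→80200 …(+1); best=4000 via (A,hash)
  {BDE}: card=62500; try (E,hash)→7700, (D,hash)→10180, (D,merge)→10680, (E,merge)→35950, (E,nl_idx)→83700, (D,nl)→250680 …(+1); best=7700 via (E,hash)
  {ABD}: card=4000; try (B,hash)→5200, (A,hash)→6900, (B,merge)→13120, (B,nl)→20200, (A,nl_idx)→25200, (A,merge)→35500 …(+1); best=5200 via (B,hash)
  {ACD}: card=80000; try (C,hash)→12200, (C,merge)→17000, (D,hash)→33000, (C,nl)→324200, (D,merge)→329000, (D,nl)→10004000; best=12200 via (C,hash)
  {ABDE}: card=100000; try (E,hash)→13200, (E,merge)→59450, (A,hash)→73400, (E,nl_idx)→137200, (A,nl_idx)→607700, (E,nl)→1005200 …(+2); best=13200 via (E,hash)
  {ABCD}: card=400000; try (C,hash)→16400, (C,merge)→61200, (B,hash)→92400, (B,merge)→1452320, (C,nl)→1605200, (B,nl)→1612200; best=16400 via (C,hash)
  {ABCDE}: card=10000000; try (C,hash)→120400, (E,hash)→420400, (C,merge)→1817200, (E,merge)→8018650, (E,nl_idx)→13216400, (C,nl)→40013200 …(+1); best=120400 via (C,hash)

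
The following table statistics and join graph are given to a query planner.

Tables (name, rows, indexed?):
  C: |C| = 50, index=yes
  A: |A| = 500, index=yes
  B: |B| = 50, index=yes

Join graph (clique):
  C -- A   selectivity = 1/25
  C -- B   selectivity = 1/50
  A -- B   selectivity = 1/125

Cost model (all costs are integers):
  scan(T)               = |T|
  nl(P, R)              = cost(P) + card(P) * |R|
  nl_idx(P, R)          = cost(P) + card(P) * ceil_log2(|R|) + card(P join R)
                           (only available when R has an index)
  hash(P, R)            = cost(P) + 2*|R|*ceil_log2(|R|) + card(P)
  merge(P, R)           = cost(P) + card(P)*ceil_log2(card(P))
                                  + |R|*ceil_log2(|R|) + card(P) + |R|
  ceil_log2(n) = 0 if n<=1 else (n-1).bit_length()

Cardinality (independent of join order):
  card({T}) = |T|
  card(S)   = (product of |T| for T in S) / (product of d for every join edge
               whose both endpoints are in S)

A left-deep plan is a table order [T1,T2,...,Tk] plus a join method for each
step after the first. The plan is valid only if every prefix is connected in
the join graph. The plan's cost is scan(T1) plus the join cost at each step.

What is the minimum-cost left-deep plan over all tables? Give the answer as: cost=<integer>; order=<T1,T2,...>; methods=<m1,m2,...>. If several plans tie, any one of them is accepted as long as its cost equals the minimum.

Selinger DP (subsets sized 1..n):
  {C}: scan cost=50, card=50
  {A}: scan cost=500, card=500
  {B}: scan cost=50, card=50
  {AC}: card=1000; try (A,nl_idx)→1500, (C,hash)→1600, (C,nl_idx)→4500, (A,merge)→5400, (C,merge)→5850, (A,hash)→9100 …(+2); best=1500 via (A,nl_idx)
  {BC}: card=50; try (C,nl_idx)→400, (B,nl_idx)→400, (C,hash)→700, (B,hash)→700, (C,merge)→750, (B,merge)→750 …(+2); best=400 via (C,nl_idx)
  {AB}: card=200; try (A,nl_idx)→700, (B,hash)→1600, (B,nl_idx)→3700, (A,merge)→5400, (B,merge)→5850, (A,hash)→9100 …(+2); best=700 via (A,nl_idx)
  {ABC}: card=8; try (A,nl_idx)→858, (C,hash)→1500, (C,nl_idx)→1908, (C,merge)→2850, (B,hash)→3100, (A,merge)→5750 …(+6); best=858 via (A,nl_idx)

cost=858; order=B,C,A; methods=nl_idx,nl_idx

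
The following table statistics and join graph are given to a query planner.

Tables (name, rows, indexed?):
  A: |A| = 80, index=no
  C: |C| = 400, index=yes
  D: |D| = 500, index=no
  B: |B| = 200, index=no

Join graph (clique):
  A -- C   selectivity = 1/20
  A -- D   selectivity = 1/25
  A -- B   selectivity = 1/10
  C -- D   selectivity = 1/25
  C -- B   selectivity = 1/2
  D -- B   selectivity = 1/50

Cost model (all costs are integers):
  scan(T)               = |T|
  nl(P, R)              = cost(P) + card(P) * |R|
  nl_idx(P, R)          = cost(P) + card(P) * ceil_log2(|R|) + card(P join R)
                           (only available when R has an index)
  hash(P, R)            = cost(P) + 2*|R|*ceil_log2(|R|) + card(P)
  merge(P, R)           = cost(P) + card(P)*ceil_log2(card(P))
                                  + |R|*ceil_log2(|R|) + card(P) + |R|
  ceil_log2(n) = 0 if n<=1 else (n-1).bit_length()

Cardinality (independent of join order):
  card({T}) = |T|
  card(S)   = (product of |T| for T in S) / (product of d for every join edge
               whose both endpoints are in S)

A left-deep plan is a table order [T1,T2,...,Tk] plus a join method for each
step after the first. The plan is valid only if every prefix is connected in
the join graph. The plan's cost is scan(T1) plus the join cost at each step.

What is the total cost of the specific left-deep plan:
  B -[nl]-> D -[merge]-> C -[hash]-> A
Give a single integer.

145320

step 1: scan B: cost=200, card=200
step 2: join D via nl
    card(P join D) = 200*500/(50) = 2000
    cost = 200 + 200*500 = 100200
step 3: join C via merge
    card(P join C) = 2000*400/(25*2) = 16000
    cost = 100200 + 2000*11 + 400*9 + 2000 + 400 = 128200
step 4: join A via hash
    card(P join A) = 16000*80/(20*25*10) = 256
    cost = 128200 + 2*80*7 + 16000 = 145320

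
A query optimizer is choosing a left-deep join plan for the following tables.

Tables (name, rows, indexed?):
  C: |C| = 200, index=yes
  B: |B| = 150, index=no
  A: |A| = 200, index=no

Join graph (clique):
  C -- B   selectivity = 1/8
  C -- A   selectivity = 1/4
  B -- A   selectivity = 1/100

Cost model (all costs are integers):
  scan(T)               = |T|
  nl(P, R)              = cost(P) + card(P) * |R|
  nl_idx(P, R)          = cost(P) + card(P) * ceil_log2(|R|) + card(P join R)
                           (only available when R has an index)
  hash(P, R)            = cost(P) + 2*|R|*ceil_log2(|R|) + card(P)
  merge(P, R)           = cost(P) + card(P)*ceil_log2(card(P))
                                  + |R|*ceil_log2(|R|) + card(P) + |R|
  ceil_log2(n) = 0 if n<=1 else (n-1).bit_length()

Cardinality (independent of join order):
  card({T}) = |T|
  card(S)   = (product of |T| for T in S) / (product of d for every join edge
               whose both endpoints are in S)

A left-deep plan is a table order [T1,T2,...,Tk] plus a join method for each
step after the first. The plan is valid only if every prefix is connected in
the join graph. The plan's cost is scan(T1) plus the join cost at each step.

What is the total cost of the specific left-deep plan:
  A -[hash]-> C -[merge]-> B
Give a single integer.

step 1: scan A: cost=200, card=200
step 2: join C via hash
    card(P join C) = 200*200/(4) = 10000
    cost = 200 + 2*200*8 + 200 = 3600
step 3: join B via merge
    card(P join B) = 10000*150/(8*100) = 1875
    cost = 3600 + 10000*14 + 150*8 + 10000 + 150 = 154950

154950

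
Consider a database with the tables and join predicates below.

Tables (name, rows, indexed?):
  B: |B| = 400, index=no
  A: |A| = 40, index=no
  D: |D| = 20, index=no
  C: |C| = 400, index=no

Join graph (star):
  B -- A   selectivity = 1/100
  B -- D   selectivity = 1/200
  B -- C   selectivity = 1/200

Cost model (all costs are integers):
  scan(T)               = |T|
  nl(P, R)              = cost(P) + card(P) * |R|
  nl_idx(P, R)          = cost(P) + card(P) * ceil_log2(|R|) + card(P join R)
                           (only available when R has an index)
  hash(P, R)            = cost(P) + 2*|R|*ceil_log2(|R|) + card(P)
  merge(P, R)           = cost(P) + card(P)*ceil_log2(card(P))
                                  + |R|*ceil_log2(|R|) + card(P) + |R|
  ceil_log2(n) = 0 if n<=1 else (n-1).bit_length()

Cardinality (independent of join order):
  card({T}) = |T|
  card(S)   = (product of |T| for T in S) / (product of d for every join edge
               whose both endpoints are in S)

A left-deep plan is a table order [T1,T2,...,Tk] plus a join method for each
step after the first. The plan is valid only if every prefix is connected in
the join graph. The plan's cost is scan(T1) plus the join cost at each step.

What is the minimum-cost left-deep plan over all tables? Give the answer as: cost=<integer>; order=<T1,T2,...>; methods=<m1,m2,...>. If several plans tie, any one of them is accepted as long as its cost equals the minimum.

Selinger DP (subsets sized 1..n):
  {B}: scan cost=400, card=400
  {A}: scan cost=40, card=40
  {D}: scan cost=20, card=20
  {C}: scan cost=400, card=400
  {AB}: card=160; try (A,hash)→1280, (B,merge)→4320, (A,merge)→4680, (B,hash)→7280, (B,nl)→16040, (A,nl)→16400; best=1280 via (A,hash)
  {BD}: card=40; try (D,hash)→1000, (B,merge)→4140, (D,merge)→4520, (B,hash)→7240, (B,nl)→8020, (D,nl)→8400; best=1000 via (D,hash)
  {BC}: card=800; try (C,hash)→8000, (B,hash)→8000, (C,merge)→8400, (B,merge)→8400, (C,nl)→160400, (B,nl)→160400; best=8000 via (C,hash)
  {ABD}: card=16; try (A,hash)→1520, (A,merge)→1560, (D,hash)→1640, (A,nl)→2600, (D,merge)→2840, (D,nl)→4480; best=1520 via (A,hash)
  {ABC}: card=320; try (C,merge)→6720, (C,hash)→8640, (A,hash)→9280, (A,merge)→17080, (A,nl)→40000, (C,nl)→65280; best=6720 via (C,merge)
  {BCD}: card=80; try (C,merge)→5280, (C,hash)→8240, (D,hash)→9000, (D,merge)→16920, (C,nl)→17000, (D,nl)→24000; best=5280 via (C,merge)
  {ABCD}: card=32; try (C,merge)→5600, (A,hash)→5840, (A,merge)→6200, (D,hash)→7240, (C,nl)→7920, (A,nl)→8480 …(+3); best=5600 via (C,merge)

cost=5600; order=B,D,A,C; methods=hash,hash,merge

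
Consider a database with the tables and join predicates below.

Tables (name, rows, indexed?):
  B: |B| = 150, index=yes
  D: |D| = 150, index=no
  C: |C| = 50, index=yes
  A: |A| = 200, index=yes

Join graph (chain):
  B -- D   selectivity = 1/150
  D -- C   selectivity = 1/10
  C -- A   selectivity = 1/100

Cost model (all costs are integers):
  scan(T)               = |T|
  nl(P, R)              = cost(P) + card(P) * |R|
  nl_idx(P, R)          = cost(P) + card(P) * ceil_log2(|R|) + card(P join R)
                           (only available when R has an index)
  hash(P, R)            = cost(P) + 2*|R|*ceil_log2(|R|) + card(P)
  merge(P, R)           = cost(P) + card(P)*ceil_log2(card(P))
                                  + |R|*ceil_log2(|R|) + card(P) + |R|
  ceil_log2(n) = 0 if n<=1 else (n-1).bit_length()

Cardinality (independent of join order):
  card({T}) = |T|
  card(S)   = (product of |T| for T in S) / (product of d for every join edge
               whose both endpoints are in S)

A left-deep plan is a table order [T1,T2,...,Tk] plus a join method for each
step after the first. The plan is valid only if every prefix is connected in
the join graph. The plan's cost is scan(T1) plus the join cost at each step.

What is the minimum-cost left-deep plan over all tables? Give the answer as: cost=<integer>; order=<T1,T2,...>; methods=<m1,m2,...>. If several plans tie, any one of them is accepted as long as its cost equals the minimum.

cost=6200; order=D,B,C,A; methods=nl_idx,hash,hash

Selinger DP (subsets sized 1..n):
  {B}: scan cost=150, card=150
  {D}: scan cost=150, card=150
  {C}: scan cost=50, card=50
  {A}: scan cost=200, card=200
  {BD}: card=150; try (B,nl_idx)→1500, (D,hash)→2700, (B,hash)→2700, (D,merge)→2850, (B,merge)→2850, (D,nl)→22650 …(+1); best=1500 via (B,nl_idx)
  {CD}: card=750; try (C,hash)→900, (D,merge)→1750, (C,nl_idx)→1800, (C,merge)→1850, (D,hash)→2500, (D,nl)→7550 …(+1); best=900 via (C,hash)
  {AC}: card=100; try (A,nl_idx)→550, (C,hash)→1000, (C,nl_idx)→1500, (A,merge)→2200, (C,merge)→2350, (A,hash)→3300 …(+2); best=550 via (A,nl_idx)
  {BCD}: card=750; try (C,hash)→2250, (C,nl_idx)→3150, (C,merge)→3200, (B,hash)→4050, (B,nl_idx)→7650, (C,nl)→9000 …(+2); best=2250 via (C,hash)
  {ACD}: card=1500; try (D,merge)→2700, (D,hash)→3050, (A,hash)→4850, (A,nl_idx)→8400, (A,merge)→10950, (D,nl)→15550 …(+1); best=2700 via (D,merge)
  {ABCD}: card=1500; try (A,hash)→6200, (B,hash)→6600, (A,nl_idx)→9750, (A,merge)→12300, (B,nl_idx)→16200, (B,merge)→22050 …(+2); best=6200 via (A,hash)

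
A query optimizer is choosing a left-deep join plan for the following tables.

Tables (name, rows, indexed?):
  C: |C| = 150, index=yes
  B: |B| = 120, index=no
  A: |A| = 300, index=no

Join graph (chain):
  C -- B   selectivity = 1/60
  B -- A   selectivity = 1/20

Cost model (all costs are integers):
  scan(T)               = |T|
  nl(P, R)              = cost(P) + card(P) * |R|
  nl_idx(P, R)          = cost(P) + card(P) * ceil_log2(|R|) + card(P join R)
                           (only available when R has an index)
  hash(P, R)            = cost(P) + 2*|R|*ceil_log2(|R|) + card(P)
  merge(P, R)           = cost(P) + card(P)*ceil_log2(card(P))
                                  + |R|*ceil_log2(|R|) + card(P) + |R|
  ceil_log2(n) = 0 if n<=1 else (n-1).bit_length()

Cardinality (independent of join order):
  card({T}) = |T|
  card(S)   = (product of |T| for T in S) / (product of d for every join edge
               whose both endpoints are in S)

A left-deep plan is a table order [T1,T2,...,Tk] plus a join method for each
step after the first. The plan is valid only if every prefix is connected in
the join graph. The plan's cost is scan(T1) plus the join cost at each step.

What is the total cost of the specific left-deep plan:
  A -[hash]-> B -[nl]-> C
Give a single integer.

step 1: scan A: cost=300, card=300
step 2: join B via hash
    card(P join B) = 300*120/(20) = 1800
    cost = 300 + 2*120*7 + 300 = 2280
step 3: join C via nl
    card(P join C) = 1800*150/(60) = 4500
    cost = 2280 + 1800*150 = 272280

272280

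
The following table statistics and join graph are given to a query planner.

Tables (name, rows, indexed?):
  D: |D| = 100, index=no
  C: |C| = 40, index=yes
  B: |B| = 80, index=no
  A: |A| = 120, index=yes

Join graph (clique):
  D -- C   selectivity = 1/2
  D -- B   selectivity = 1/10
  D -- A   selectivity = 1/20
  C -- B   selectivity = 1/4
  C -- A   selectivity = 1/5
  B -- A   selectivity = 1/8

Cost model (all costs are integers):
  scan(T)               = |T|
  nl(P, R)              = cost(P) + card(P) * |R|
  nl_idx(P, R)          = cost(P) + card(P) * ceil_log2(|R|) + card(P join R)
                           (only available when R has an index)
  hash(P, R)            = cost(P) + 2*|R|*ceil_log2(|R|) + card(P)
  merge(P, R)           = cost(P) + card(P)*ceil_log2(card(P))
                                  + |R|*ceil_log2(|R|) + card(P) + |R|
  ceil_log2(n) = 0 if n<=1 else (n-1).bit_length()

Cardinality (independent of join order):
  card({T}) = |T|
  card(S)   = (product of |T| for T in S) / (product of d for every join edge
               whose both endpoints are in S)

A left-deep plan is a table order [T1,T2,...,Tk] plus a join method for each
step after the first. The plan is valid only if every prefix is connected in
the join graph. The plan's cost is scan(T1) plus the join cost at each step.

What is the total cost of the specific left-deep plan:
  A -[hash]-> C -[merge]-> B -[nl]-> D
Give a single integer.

step 1: scan A: cost=120, card=120
step 2: join C via hash
    card(P join C) = 120*40/(5) = 960
    cost = 120 + 2*40*6 + 120 = 720
step 3: join B via merge
    card(P join B) = 960*80/(4*8) = 2400
    cost = 720 + 960*10 + 80*7 + 960 + 80 = 11920
step 4: join D via nl
    card(P join D) = 2400*100/(2*10*20) = 600
    cost = 11920 + 2400*100 = 251920

251920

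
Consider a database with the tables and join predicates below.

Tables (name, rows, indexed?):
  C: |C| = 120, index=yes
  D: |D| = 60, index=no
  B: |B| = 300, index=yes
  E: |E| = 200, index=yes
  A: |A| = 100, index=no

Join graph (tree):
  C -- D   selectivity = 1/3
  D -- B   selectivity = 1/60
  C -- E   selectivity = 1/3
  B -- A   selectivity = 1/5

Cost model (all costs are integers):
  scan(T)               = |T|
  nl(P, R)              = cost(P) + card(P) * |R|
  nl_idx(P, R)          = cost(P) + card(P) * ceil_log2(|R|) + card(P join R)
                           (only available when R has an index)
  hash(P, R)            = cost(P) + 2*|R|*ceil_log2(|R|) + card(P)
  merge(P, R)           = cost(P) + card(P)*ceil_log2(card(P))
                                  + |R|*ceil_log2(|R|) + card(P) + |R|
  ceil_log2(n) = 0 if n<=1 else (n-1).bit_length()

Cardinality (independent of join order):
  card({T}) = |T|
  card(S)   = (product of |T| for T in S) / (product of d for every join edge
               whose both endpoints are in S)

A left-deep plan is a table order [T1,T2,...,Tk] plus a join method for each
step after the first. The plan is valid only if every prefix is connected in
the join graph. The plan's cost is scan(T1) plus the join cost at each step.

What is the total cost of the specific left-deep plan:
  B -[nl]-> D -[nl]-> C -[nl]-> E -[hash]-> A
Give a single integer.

3255700

step 1: scan B: cost=300, card=300
step 2: join D via nl
    card(P join D) = 300*60/(60) = 300
    cost = 300 + 300*60 = 18300
step 3: join C via nl
    card(P join C) = 300*120/(3) = 12000
    cost = 18300 + 300*120 = 54300
step 4: join E via nl
    card(P join E) = 12000*200/(3) = 800000
    cost = 54300 + 12000*200 = 2454300
step 5: join A via hash
    card(P join A) = 800000*100/(5) = 16000000
    cost = 2454300 + 2*100*7 + 800000 = 3255700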